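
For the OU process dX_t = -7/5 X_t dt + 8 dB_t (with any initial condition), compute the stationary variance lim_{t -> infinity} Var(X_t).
lim Var(X_t) = 160/7

The OU SDE dX = -theta X dt + sigma dB admits the integrating factor exp(theta t): d(exp(theta t) X_t) = sigma exp(theta t) dB_t. Integrating from 0 to t gives X_t = x_0 * exp(-theta t) + sigma * int_0^t exp(-theta (t-s)) dB_s for any initial x_0. The Itô integral has variance (by the Itô isometry) sigma^2 * int_0^t exp(-2 theta (t - s)) ds = sigma^2 * (1 - exp(-2 theta t)) / (2 theta), independent of x_0.
With theta = 7/5, sigma = 8:
  Var(X_t) = (8)^2 * (1 - exp(-2*7/5 t)) / (2 * 7/5) = 160/7 - 160*exp(-14*t/5)/7.
As t -> infinity, exp(-2*7/5 t) -> 0, so the stationary variance is sigma^2 / (2 theta) = 160/7.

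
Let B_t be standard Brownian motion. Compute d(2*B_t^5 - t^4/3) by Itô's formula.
d(2*B_t^5 - t^4/3) = (20*B_t^3 - 4*t^3/3) dt + (10*B_t^4) dB_t

Itô's formula for f(t, x): d f(t, B_t) = (f_t + (1/2) f_xx) dt + f_x dB_t. Compute partials of f(t, x) = -t^4/3 + 2*x^5:
  f_t(t,x)  = -4*t^3/3
  f_x(t,x)  = 10*x^4
  f_xx(t,x) = 40*x^3
Assemble drift = f_t + (1/2) f_xx = -4*t^3/3 + 20*x^3 and diffusion = f_x = 10*x^4. Substituting x = B_t:
  d(2*B_t^5 - t^4/3) = (20*B_t^3 - 4*t^3/3) dt + (10*B_t^4) dB_t.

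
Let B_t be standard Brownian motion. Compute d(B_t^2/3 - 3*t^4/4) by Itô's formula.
d(B_t^2/3 - 3*t^4/4) = (1/3 - 3*t^3) dt + (2*B_t/3) dB_t

Itô's formula for f(t, x): d f(t, B_t) = (f_t + (1/2) f_xx) dt + f_x dB_t. Compute partials of f(t, x) = -3*t^4/4 + x^2/3:
  f_t(t,x)  = -3*t^3
  f_x(t,x)  = 2*x/3
  f_xx(t,x) = 2/3
Assemble drift = f_t + (1/2) f_xx = 1/3 - 3*t^3 and diffusion = f_x = 2*x/3. Substituting x = B_t:
  d(B_t^2/3 - 3*t^4/4) = (1/3 - 3*t^3) dt + (2*B_t/3) dB_t.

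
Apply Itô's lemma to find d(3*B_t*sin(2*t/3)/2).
d(3*B_t*sin(2*t/3)/2) = (B_t*cos(2*t/3)) dt + (3*sin(2*t/3)/2) dB_t

Itô's formula for f(t, x): d f(t, B_t) = (f_t + (1/2) f_xx) dt + f_x dB_t. Compute partials of f(t, x) = 3*x*sin(2*t/3)/2:
  f_t(t,x)  = x*cos(2*t/3)
  f_x(t,x)  = 3*sin(2*t/3)/2
  f_xx(t,x) = 0
Assemble drift = f_t + (1/2) f_xx = x*cos(2*t/3) and diffusion = f_x = 3*sin(2*t/3)/2. Substituting x = B_t:
  d(3*B_t*sin(2*t/3)/2) = (B_t*cos(2*t/3)) dt + (3*sin(2*t/3)/2) dB_t.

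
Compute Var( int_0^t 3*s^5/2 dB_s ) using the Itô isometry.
Var = 9*t^11/44

The Itô integral of a deterministic integrand f(s) has mean 0 because each increment f(s) * (B_{s+ds} - B_s) has mean 0. By the Itô isometry:
  Var( int_0^t f(s) dB_s ) = E[ (int_0^t f(s) dB_s)^2 ] = int_0^t f(s)^2 ds.
Here f(s) = 3*s^5/2, so f(s)^2 = 9*s^10/4. Integrate:
  int_0^t (9*s^10/4) ds = 9*t^11/44.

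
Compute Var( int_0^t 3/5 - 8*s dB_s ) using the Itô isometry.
Var = t*(1600*t^2 - 360*t + 27)/75

The Itô integral of a deterministic integrand f(s) has mean 0 because each increment f(s) * (B_{s+ds} - B_s) has mean 0. By the Itô isometry:
  Var( int_0^t f(s) dB_s ) = E[ (int_0^t f(s) dB_s)^2 ] = int_0^t f(s)^2 ds.
Here f(s) = 3/5 - 8*s, so f(s)^2 = (40*s - 3)^2/25. Integrate:
  int_0^t ((40*s - 3)^2/25) ds = t*(1600*t^2 - 360*t + 27)/75.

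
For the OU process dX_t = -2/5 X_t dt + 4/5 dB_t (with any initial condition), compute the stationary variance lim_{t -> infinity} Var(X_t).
lim Var(X_t) = 4/5

The OU SDE dX = -theta X dt + sigma dB admits the integrating factor exp(theta t): d(exp(theta t) X_t) = sigma exp(theta t) dB_t. Integrating from 0 to t gives X_t = x_0 * exp(-theta t) + sigma * int_0^t exp(-theta (t-s)) dB_s for any initial x_0. The Itô integral has variance (by the Itô isometry) sigma^2 * int_0^t exp(-2 theta (t - s)) ds = sigma^2 * (1 - exp(-2 theta t)) / (2 theta), independent of x_0.
With theta = 2/5, sigma = 4/5:
  Var(X_t) = (4/5)^2 * (1 - exp(-2*2/5 t)) / (2 * 2/5) = 4/5 - 4*exp(-4*t/5)/5.
As t -> infinity, exp(-2*2/5 t) -> 0, so the stationary variance is sigma^2 / (2 theta) = 4/5.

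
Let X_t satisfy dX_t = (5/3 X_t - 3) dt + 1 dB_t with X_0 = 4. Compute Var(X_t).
Var(X_t) = 3*exp(10*t/3)/10 - 3/10

The variance V(t) = Var(X_t) satisfies V'(t) = 2 a V(t) + c^2 with V(0) = 0 (drift coefficient is linear in X, diffusion is constant). With a = 5/3, c = 1, the solution is
  V(t) = (c^2 / (2 a)) * (exp(2 a t) - 1)
       = (1^2 / (2*(5/3))) * (exp((10/3) t) - 1)
       = 3*exp(10*t/3)/10 - 3/10.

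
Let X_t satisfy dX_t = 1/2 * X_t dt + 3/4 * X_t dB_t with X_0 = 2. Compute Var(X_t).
Var(X_t) = 4*(exp(9*t/16) - 1)*exp(t)

For GBM dX = mu X dt + sigma X dB with X_0 = x_0, apply Itô to Y = log X: dY = (mu - sigma^2/2) dt + sigma dB, so Y_t = log(x_0) + (mu - sigma^2/2) t + sigma B_t and hence X_t = x_0 * exp((mu - sigma^2/2) t + sigma B_t).
With mu = 1/2, sigma = 3/4, x_0 = 2, this gives:
  X_t = 2 * exp((7/32) * t + (3/4) * B_t).
Since sigma*B_t ~ Normal(0, sigma^2 t), E[exp(sigma*B_t)] = exp(sigma^2 t / 2); so E[X_t] = x_0 * exp((mu - sigma^2/2) t) * exp(sigma^2 t / 2) = x_0 * exp(mu t) = 2*exp(t/2).
Var(X_t) = E[X_t^2] - (E[X_t])^2 = x_0^2 * exp(2 mu t) * (exp(sigma^2 t) - 1) = 4*(exp(9*t/16) - 1)*exp(t).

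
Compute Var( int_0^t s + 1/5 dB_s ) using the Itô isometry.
Var = t*(25*t^2 + 15*t + 3)/75

The Itô integral of a deterministic integrand f(s) has mean 0 because each increment f(s) * (B_{s+ds} - B_s) has mean 0. By the Itô isometry:
  Var( int_0^t f(s) dB_s ) = E[ (int_0^t f(s) dB_s)^2 ] = int_0^t f(s)^2 ds.
Here f(s) = s + 1/5, so f(s)^2 = (5*s + 1)^2/25. Integrate:
  int_0^t ((5*s + 1)^2/25) ds = t*(25*t^2 + 15*t + 3)/75.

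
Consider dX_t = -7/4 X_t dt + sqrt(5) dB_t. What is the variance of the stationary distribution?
lim Var(X_t) = 10/7

The OU SDE dX = -theta X dt + sigma dB admits the integrating factor exp(theta t): d(exp(theta t) X_t) = sigma exp(theta t) dB_t. Integrating from 0 to t gives X_t = x_0 * exp(-theta t) + sigma * int_0^t exp(-theta (t-s)) dB_s for any initial x_0. The Itô integral has variance (by the Itô isometry) sigma^2 * int_0^t exp(-2 theta (t - s)) ds = sigma^2 * (1 - exp(-2 theta t)) / (2 theta), independent of x_0.
With theta = 7/4, sigma = sqrt(5):
  Var(X_t) = (sqrt(5))^2 * (1 - exp(-2*7/4 t)) / (2 * 7/4) = 10/7 - 10*exp(-7*t/2)/7.
As t -> infinity, exp(-2*7/4 t) -> 0, so the stationary variance is sigma^2 / (2 theta) = 10/7.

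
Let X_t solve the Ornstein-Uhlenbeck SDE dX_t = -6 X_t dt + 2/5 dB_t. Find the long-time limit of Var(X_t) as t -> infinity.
lim Var(X_t) = 1/75

The OU SDE dX = -theta X dt + sigma dB admits the integrating factor exp(theta t): d(exp(theta t) X_t) = sigma exp(theta t) dB_t. Integrating from 0 to t gives X_t = x_0 * exp(-theta t) + sigma * int_0^t exp(-theta (t-s)) dB_s for any initial x_0. The Itô integral has variance (by the Itô isometry) sigma^2 * int_0^t exp(-2 theta (t - s)) ds = sigma^2 * (1 - exp(-2 theta t)) / (2 theta), independent of x_0.
With theta = 6, sigma = 2/5:
  Var(X_t) = (2/5)^2 * (1 - exp(-2*6 t)) / (2 * 6) = 1/75 - exp(-12*t)/75.
As t -> infinity, exp(-2*6 t) -> 0, so the stationary variance is sigma^2 / (2 theta) = 1/75.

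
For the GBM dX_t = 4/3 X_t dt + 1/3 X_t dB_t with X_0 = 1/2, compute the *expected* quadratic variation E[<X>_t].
E[<X>_t] = exp(25*t/9)/100 - 1/100

<X>_t = int_0^t ((1/3) * X_s)^2 ds. Taking expectation inside the integral: E[<X>_t] = (1/3)^2 * int_0^t E[X_s^2] ds. For GBM, E[X_s^2] = x_0^2 * exp((2 mu + sigma^2) s). Integrating:
  E[<X>_t] = (1/3)^2 * (1/2)^2 * (exp((2*(4/3) + (1/3)^2) t) - 1) / (2*(4/3) + (1/3)^2)
           = (1/3)^2 * (1/2)^2 * (exp((25/9) t) - 1) / (25/9) = exp(25*t/9)/100 - 1/100.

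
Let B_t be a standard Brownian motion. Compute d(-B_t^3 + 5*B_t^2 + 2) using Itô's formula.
d(-B_t^3 + 5*B_t^2 + 2) = (5 - 3*B_t) dt + (B_t*(10 - 3*B_t)) dB_t

Itô's formula for f(B_t) gives d f(B_t) = f'(B_t) dB_t + (1/2) f''(B_t) dt. Compute derivatives of f(x) = -x^3 + 5*x^2 + 2:
  f'(x)  = x*(10 - 3*x)
  f''(x) = 10 - 6*x
Substitute x = B_t and multiply the f'' term by 1/2:
  drift     = (1/2) * (10 - 6*x) evaluated at B_t = 5 - 3*B_t
  diffusion = (x*(10 - 3*x)) evaluated at B_t = B_t*(10 - 3*B_t)
Therefore d(-B_t^3 + 5*B_t^2 + 2) = (5 - 3*B_t) dt + (B_t*(10 - 3*B_t)) dB_t.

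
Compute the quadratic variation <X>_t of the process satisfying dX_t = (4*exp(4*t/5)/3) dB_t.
<X>_t = 10*exp(8*t/5)/9 - 10/9

For an Itô process dX_t = a(t) dt + b(t) dB_t, the quadratic variation is <X>_t = int_0^t b(s)^2 ds (the drift term does not contribute). Here b(s) = 4*exp(4*s/5)/3, so
  b(s)^2 = 16*exp(8*s/5)/9.
Integrating from 0 to t:
  <X>_t = int_0^t (16*exp(8*s/5)/9) ds = 10*exp(8*t/5)/9 - 10/9.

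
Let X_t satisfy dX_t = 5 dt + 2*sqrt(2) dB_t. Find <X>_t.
<X>_t = 8*t

For an Itô process dX_t = a(t) dt + b(t) dB_t, the quadratic variation is <X>_t = int_0^t b(s)^2 ds (the drift term does not contribute). Here b(s) = 2*sqrt(2), so
  b(s)^2 = 8.
Integrating from 0 to t:
  <X>_t = int_0^t (8) ds = 8*t.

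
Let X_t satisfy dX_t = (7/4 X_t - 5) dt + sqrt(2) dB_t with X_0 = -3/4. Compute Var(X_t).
Var(X_t) = 4*exp(7*t/2)/7 - 4/7

The variance V(t) = Var(X_t) satisfies V'(t) = 2 a V(t) + c^2 with V(0) = 0 (drift coefficient is linear in X, diffusion is constant). With a = 7/4, c = sqrt(2), the solution is
  V(t) = (c^2 / (2 a)) * (exp(2 a t) - 1)
       = (sqrt(2)^2 / (2*(7/4))) * (exp((7/2) t) - 1)
       = 4*exp(7*t/2)/7 - 4/7.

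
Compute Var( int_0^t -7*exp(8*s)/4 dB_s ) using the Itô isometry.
Var = 49*exp(16*t)/256 - 49/256

The Itô integral of a deterministic integrand f(s) has mean 0 because each increment f(s) * (B_{s+ds} - B_s) has mean 0. By the Itô isometry:
  Var( int_0^t f(s) dB_s ) = E[ (int_0^t f(s) dB_s)^2 ] = int_0^t f(s)^2 ds.
Here f(s) = -7*exp(8*s)/4, so f(s)^2 = 49*exp(16*s)/16. Integrate:
  int_0^t (49*exp(16*s)/16) ds = 49*exp(16*t)/256 - 49/256.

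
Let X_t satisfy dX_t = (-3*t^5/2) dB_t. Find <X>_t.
<X>_t = 9*t^11/44

For an Itô process dX_t = a(t) dt + b(t) dB_t, the quadratic variation is <X>_t = int_0^t b(s)^2 ds (the drift term does not contribute). Here b(s) = -3*s^5/2, so
  b(s)^2 = 9*s^10/4.
Integrating from 0 to t:
  <X>_t = int_0^t (9*s^10/4) ds = 9*t^11/44.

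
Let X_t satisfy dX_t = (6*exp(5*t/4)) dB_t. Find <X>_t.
<X>_t = 72*exp(5*t/2)/5 - 72/5

For an Itô process dX_t = a(t) dt + b(t) dB_t, the quadratic variation is <X>_t = int_0^t b(s)^2 ds (the drift term does not contribute). Here b(s) = 6*exp(5*s/4), so
  b(s)^2 = 36*exp(5*s/2).
Integrating from 0 to t:
  <X>_t = int_0^t (36*exp(5*s/2)) ds = 72*exp(5*t/2)/5 - 72/5.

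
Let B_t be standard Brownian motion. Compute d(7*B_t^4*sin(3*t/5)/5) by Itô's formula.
d(7*B_t^4*sin(3*t/5)/5) = (21*B_t^2*(B_t^2*cos(3*t/5) + 10*sin(3*t/5))/25) dt + (28*B_t^3*sin(3*t/5)/5) dB_t

Itô's formula for f(t, x): d f(t, B_t) = (f_t + (1/2) f_xx) dt + f_x dB_t. Compute partials of f(t, x) = 7*x^4*sin(3*t/5)/5:
  f_t(t,x)  = 21*x^4*cos(3*t/5)/25
  f_x(t,x)  = 28*x^3*sin(3*t/5)/5
  f_xx(t,x) = 84*x^2*sin(3*t/5)/5
Assemble drift = f_t + (1/2) f_xx = 21*x^2*(x^2*cos(3*t/5) + 10*sin(3*t/5))/25 and diffusion = f_x = 28*x^3*sin(3*t/5)/5. Substituting x = B_t:
  d(7*B_t^4*sin(3*t/5)/5) = (21*B_t^2*(B_t^2*cos(3*t/5) + 10*sin(3*t/5))/25) dt + (28*B_t^3*sin(3*t/5)/5) dB_t.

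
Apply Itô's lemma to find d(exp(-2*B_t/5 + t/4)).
d(exp(-2*B_t/5 + t/4)) = (33*exp(-2*B_t/5 + t/4)/100) dt + (-2*exp(-2*B_t/5 + t/4)/5) dB_t

Itô's formula for f(t, x): d f(t, B_t) = (f_t + (1/2) f_xx) dt + f_x dB_t. Compute partials of f(t, x) = exp(t/4 - 2*x/5):
  f_t(t,x)  = exp(t/4 - 2*x/5)/4
  f_x(t,x)  = -2*exp(t/4 - 2*x/5)/5
  f_xx(t,x) = 4*exp(t/4 - 2*x/5)/25
Assemble drift = f_t + (1/2) f_xx = 33*exp(t/4 - 2*x/5)/100 and diffusion = f_x = -2*exp(t/4 - 2*x/5)/5. Substituting x = B_t:
  d(exp(-2*B_t/5 + t/4)) = (33*exp(-2*B_t/5 + t/4)/100) dt + (-2*exp(-2*B_t/5 + t/4)/5) dB_t.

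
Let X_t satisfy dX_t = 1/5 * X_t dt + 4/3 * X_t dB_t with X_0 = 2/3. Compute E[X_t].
E[X_t] = 2*exp(t/5)/3

For GBM dX = mu X dt + sigma X dB with X_0 = x_0, apply Itô to Y = log X: dY = (mu - sigma^2/2) dt + sigma dB, so Y_t = log(x_0) + (mu - sigma^2/2) t + sigma B_t and hence X_t = x_0 * exp((mu - sigma^2/2) t + sigma B_t).
With mu = 1/5, sigma = 4/3, x_0 = 2/3, this gives:
  X_t = 2/3 * exp((-31/45) * t + (4/3) * B_t).
Since sigma*B_t ~ Normal(0, sigma^2 t), E[exp(sigma*B_t)] = exp(sigma^2 t / 2); so E[X_t] = x_0 * exp((mu - sigma^2/2) t) * exp(sigma^2 t / 2) = x_0 * exp(mu t) = 2*exp(t/5)/3.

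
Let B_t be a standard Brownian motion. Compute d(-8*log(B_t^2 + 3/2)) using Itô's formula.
d(-8*log(B_t^2 + 3/2)) = (16*(2*B_t^2 - 3)/(2*B_t^2 + 3)^2) dt + (-32*B_t/(2*B_t^2 + 3)) dB_t

Itô's formula for f(B_t) gives d f(B_t) = f'(B_t) dB_t + (1/2) f''(B_t) dt. Compute derivatives of f(x) = -8*log(x^2 + 3/2):
  f'(x)  = -32*x/(2*x^2 + 3)
  f''(x) = 32*(2*x^2 - 3)/(2*x^2 + 3)^2
Substitute x = B_t and multiply the f'' term by 1/2:
  drift     = (1/2) * (32*(2*x^2 - 3)/(2*x^2 + 3)^2) evaluated at B_t = 16*(2*B_t^2 - 3)/(2*B_t^2 + 3)^2
  diffusion = (-32*x/(2*x^2 + 3)) evaluated at B_t = -32*B_t/(2*B_t^2 + 3)
Therefore d(-8*log(B_t^2 + 3/2)) = (16*(2*B_t^2 - 3)/(2*B_t^2 + 3)^2) dt + (-32*B_t/(2*B_t^2 + 3)) dB_t.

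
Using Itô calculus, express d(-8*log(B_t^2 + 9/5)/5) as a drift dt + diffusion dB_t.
d(-8*log(B_t^2 + 9/5)/5) = (8*(5*B_t^2 - 9)/(5*B_t^2 + 9)^2) dt + (-16*B_t/(5*B_t^2 + 9)) dB_t

Itô's formula for f(B_t) gives d f(B_t) = f'(B_t) dB_t + (1/2) f''(B_t) dt. Compute derivatives of f(x) = -8*log(x^2 + 9/5)/5:
  f'(x)  = -16*x/(5*x^2 + 9)
  f''(x) = 16*(5*x^2 - 9)/(5*x^2 + 9)^2
Substitute x = B_t and multiply the f'' term by 1/2:
  drift     = (1/2) * (16*(5*x^2 - 9)/(5*x^2 + 9)^2) evaluated at B_t = 8*(5*B_t^2 - 9)/(5*B_t^2 + 9)^2
  diffusion = (-16*x/(5*x^2 + 9)) evaluated at B_t = -16*B_t/(5*B_t^2 + 9)
Therefore d(-8*log(B_t^2 + 9/5)/5) = (8*(5*B_t^2 - 9)/(5*B_t^2 + 9)^2) dt + (-16*B_t/(5*B_t^2 + 9)) dB_t.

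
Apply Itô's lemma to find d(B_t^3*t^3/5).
d(B_t^3*t^3/5) = (3*B_t*t^2*(B_t^2 + t)/5) dt + (3*B_t^2*t^3/5) dB_t

Itô's formula for f(t, x): d f(t, B_t) = (f_t + (1/2) f_xx) dt + f_x dB_t. Compute partials of f(t, x) = t^3*x^3/5:
  f_t(t,x)  = 3*t^2*x^3/5
  f_x(t,x)  = 3*t^3*x^2/5
  f_xx(t,x) = 6*t^3*x/5
Assemble drift = f_t + (1/2) f_xx = 3*t^2*x*(t + x^2)/5 and diffusion = f_x = 3*t^3*x^2/5. Substituting x = B_t:
  d(B_t^3*t^3/5) = (3*B_t*t^2*(B_t^2 + t)/5) dt + (3*B_t^2*t^3/5) dB_t.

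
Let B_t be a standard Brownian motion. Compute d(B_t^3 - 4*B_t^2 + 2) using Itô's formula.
d(B_t^3 - 4*B_t^2 + 2) = (3*B_t - 4) dt + (B_t*(3*B_t - 8)) dB_t

Itô's formula for f(B_t) gives d f(B_t) = f'(B_t) dB_t + (1/2) f''(B_t) dt. Compute derivatives of f(x) = x^3 - 4*x^2 + 2:
  f'(x)  = x*(3*x - 8)
  f''(x) = 6*x - 8
Substitute x = B_t and multiply the f'' term by 1/2:
  drift     = (1/2) * (6*x - 8) evaluated at B_t = 3*B_t - 4
  diffusion = (x*(3*x - 8)) evaluated at B_t = B_t*(3*B_t - 8)
Therefore d(B_t^3 - 4*B_t^2 + 2) = (3*B_t - 4) dt + (B_t*(3*B_t - 8)) dB_t.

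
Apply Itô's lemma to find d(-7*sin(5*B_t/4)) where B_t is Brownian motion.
d(-7*sin(5*B_t/4)) = (175*sin(5*B_t/4)/32) dt + (-35*cos(5*B_t/4)/4) dB_t

Itô's formula for f(B_t) gives d f(B_t) = f'(B_t) dB_t + (1/2) f''(B_t) dt. Compute derivatives of f(x) = -7*sin(5*x/4):
  f'(x)  = -35*cos(5*x/4)/4
  f''(x) = 175*sin(5*x/4)/16
Substitute x = B_t and multiply the f'' term by 1/2:
  drift     = (1/2) * (175*sin(5*x/4)/16) evaluated at B_t = 175*sin(5*B_t/4)/32
  diffusion = (-35*cos(5*x/4)/4) evaluated at B_t = -35*cos(5*B_t/4)/4
Therefore d(-7*sin(5*B_t/4)) = (175*sin(5*B_t/4)/32) dt + (-35*cos(5*B_t/4)/4) dB_t.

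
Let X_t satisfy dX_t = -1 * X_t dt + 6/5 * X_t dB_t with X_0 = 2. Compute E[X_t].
E[X_t] = 2*exp(-t)

For GBM dX = mu X dt + sigma X dB with X_0 = x_0, apply Itô to Y = log X: dY = (mu - sigma^2/2) dt + sigma dB, so Y_t = log(x_0) + (mu - sigma^2/2) t + sigma B_t and hence X_t = x_0 * exp((mu - sigma^2/2) t + sigma B_t).
With mu = -1, sigma = 6/5, x_0 = 2, this gives:
  X_t = 2 * exp((-43/25) * t + (6/5) * B_t).
Since sigma*B_t ~ Normal(0, sigma^2 t), E[exp(sigma*B_t)] = exp(sigma^2 t / 2); so E[X_t] = x_0 * exp((mu - sigma^2/2) t) * exp(sigma^2 t / 2) = x_0 * exp(mu t) = 2*exp(-t).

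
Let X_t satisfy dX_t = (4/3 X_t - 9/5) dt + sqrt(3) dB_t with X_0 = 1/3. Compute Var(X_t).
Var(X_t) = 9*exp(8*t/3)/8 - 9/8

The variance V(t) = Var(X_t) satisfies V'(t) = 2 a V(t) + c^2 with V(0) = 0 (drift coefficient is linear in X, diffusion is constant). With a = 4/3, c = sqrt(3), the solution is
  V(t) = (c^2 / (2 a)) * (exp(2 a t) - 1)
       = (sqrt(3)^2 / (2*(4/3))) * (exp((8/3) t) - 1)
       = 9*exp(8*t/3)/8 - 9/8.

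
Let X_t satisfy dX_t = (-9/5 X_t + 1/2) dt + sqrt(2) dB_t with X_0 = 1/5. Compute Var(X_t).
Var(X_t) = 5/9 - 5*exp(-18*t/5)/9

The variance V(t) = Var(X_t) satisfies V'(t) = 2 a V(t) + c^2 with V(0) = 0 (drift coefficient is linear in X, diffusion is constant). With a = -9/5, c = sqrt(2), the solution is
  V(t) = (c^2 / (2 a)) * (exp(2 a t) - 1)
       = (sqrt(2)^2 / (2*(-9/5))) * (exp((-18/5) t) - 1)
       = 5/9 - 5*exp(-18*t/5)/9.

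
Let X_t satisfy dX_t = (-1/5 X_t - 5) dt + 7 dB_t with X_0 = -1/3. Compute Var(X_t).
Var(X_t) = 245/2 - 245*exp(-2*t/5)/2

The variance V(t) = Var(X_t) satisfies V'(t) = 2 a V(t) + c^2 with V(0) = 0 (drift coefficient is linear in X, diffusion is constant). With a = -1/5, c = 7, the solution is
  V(t) = (c^2 / (2 a)) * (exp(2 a t) - 1)
       = (7^2 / (2*(-1/5))) * (exp((-2/5) t) - 1)
       = 245/2 - 245*exp(-2*t/5)/2.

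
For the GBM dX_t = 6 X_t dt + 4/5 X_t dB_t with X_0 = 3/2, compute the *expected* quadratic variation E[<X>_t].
E[<X>_t] = 9*exp(316*t/25)/79 - 9/79

<X>_t = int_0^t ((4/5) * X_s)^2 ds. Taking expectation inside the integral: E[<X>_t] = (4/5)^2 * int_0^t E[X_s^2] ds. For GBM, E[X_s^2] = x_0^2 * exp((2 mu + sigma^2) s). Integrating:
  E[<X>_t] = (4/5)^2 * (3/2)^2 * (exp((2*6 + (4/5)^2) t) - 1) / (2*6 + (4/5)^2)
           = (4/5)^2 * (3/2)^2 * (exp((316/25) t) - 1) / (316/25) = 9*exp(316*t/25)/79 - 9/79.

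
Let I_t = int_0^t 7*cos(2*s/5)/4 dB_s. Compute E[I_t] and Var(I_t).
E[I_t] = 0; Var(I_t) = 49*t/32 + 245*sin(4*t/5)/128

The Itô integral of a deterministic integrand f(s) has mean 0 because each increment f(s) * (B_{s+ds} - B_s) has mean 0. By the Itô isometry:
  Var( int_0^t f(s) dB_s ) = E[ (int_0^t f(s) dB_s)^2 ] = int_0^t f(s)^2 ds.
Here f(s) = 7*cos(2*s/5)/4, so f(s)^2 = 49*cos(2*s/5)^2/16. Integrate:
  int_0^t (49*cos(2*s/5)^2/16) ds = 49*t/32 + 245*sin(4*t/5)/128.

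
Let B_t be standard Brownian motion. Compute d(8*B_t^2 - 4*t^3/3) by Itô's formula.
d(8*B_t^2 - 4*t^3/3) = (8 - 4*t^2) dt + (16*B_t) dB_t

Itô's formula for f(t, x): d f(t, B_t) = (f_t + (1/2) f_xx) dt + f_x dB_t. Compute partials of f(t, x) = -4*t^3/3 + 8*x^2:
  f_t(t,x)  = -4*t^2
  f_x(t,x)  = 16*x
  f_xx(t,x) = 16
Assemble drift = f_t + (1/2) f_xx = 8 - 4*t^2 and diffusion = f_x = 16*x. Substituting x = B_t:
  d(8*B_t^2 - 4*t^3/3) = (8 - 4*t^2) dt + (16*B_t) dB_t.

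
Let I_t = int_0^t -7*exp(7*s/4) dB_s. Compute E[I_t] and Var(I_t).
E[I_t] = 0; Var(I_t) = 14*exp(7*t/2) - 14

The Itô integral of a deterministic integrand f(s) has mean 0 because each increment f(s) * (B_{s+ds} - B_s) has mean 0. By the Itô isometry:
  Var( int_0^t f(s) dB_s ) = E[ (int_0^t f(s) dB_s)^2 ] = int_0^t f(s)^2 ds.
Here f(s) = -7*exp(7*s/4), so f(s)^2 = 49*exp(7*s/2). Integrate:
  int_0^t (49*exp(7*s/2)) ds = 14*exp(7*t/2) - 14.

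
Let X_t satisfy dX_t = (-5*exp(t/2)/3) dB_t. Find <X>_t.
<X>_t = 25*exp(t)/9 - 25/9

For an Itô process dX_t = a(t) dt + b(t) dB_t, the quadratic variation is <X>_t = int_0^t b(s)^2 ds (the drift term does not contribute). Here b(s) = -5*exp(s/2)/3, so
  b(s)^2 = 25*exp(s)/9.
Integrating from 0 to t:
  <X>_t = int_0^t (25*exp(s)/9) ds = 25*exp(t)/9 - 25/9.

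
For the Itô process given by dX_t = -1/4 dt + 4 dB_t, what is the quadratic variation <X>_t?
<X>_t = 16*t

For an Itô process dX_t = a(t) dt + b(t) dB_t, the quadratic variation is <X>_t = int_0^t b(s)^2 ds (the drift term does not contribute). Here b(s) = 4, so
  b(s)^2 = 16.
Integrating from 0 to t:
  <X>_t = int_0^t (16) ds = 16*t.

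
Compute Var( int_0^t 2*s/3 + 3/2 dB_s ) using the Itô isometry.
Var = t*(16*t^2 + 108*t + 243)/108

The Itô integral of a deterministic integrand f(s) has mean 0 because each increment f(s) * (B_{s+ds} - B_s) has mean 0. By the Itô isometry:
  Var( int_0^t f(s) dB_s ) = E[ (int_0^t f(s) dB_s)^2 ] = int_0^t f(s)^2 ds.
Here f(s) = 2*s/3 + 3/2, so f(s)^2 = (4*s + 9)^2/36. Integrate:
  int_0^t ((4*s + 9)^2/36) ds = t*(16*t^2 + 108*t + 243)/108.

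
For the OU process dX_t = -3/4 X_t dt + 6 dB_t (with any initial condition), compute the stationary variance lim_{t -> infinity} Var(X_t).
lim Var(X_t) = 24

The OU SDE dX = -theta X dt + sigma dB admits the integrating factor exp(theta t): d(exp(theta t) X_t) = sigma exp(theta t) dB_t. Integrating from 0 to t gives X_t = x_0 * exp(-theta t) + sigma * int_0^t exp(-theta (t-s)) dB_s for any initial x_0. The Itô integral has variance (by the Itô isometry) sigma^2 * int_0^t exp(-2 theta (t - s)) ds = sigma^2 * (1 - exp(-2 theta t)) / (2 theta), independent of x_0.
With theta = 3/4, sigma = 6:
  Var(X_t) = (6)^2 * (1 - exp(-2*3/4 t)) / (2 * 3/4) = 24 - 24*exp(-3*t/2).
As t -> infinity, exp(-2*3/4 t) -> 0, so the stationary variance is sigma^2 / (2 theta) = 24.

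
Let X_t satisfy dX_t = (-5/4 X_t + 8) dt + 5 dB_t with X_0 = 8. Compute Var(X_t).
Var(X_t) = 10 - 10*exp(-5*t/2)

The variance V(t) = Var(X_t) satisfies V'(t) = 2 a V(t) + c^2 with V(0) = 0 (drift coefficient is linear in X, diffusion is constant). With a = -5/4, c = 5, the solution is
  V(t) = (c^2 / (2 a)) * (exp(2 a t) - 1)
       = (5^2 / (2*(-5/4))) * (exp((-5/2) t) - 1)
       = 10 - 10*exp(-5*t/2).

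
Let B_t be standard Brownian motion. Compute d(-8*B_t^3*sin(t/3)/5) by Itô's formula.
d(-8*B_t^3*sin(t/3)/5) = (-8*B_t*(B_t^2*cos(t/3) + 9*sin(t/3))/15) dt + (-24*B_t^2*sin(t/3)/5) dB_t

Itô's formula for f(t, x): d f(t, B_t) = (f_t + (1/2) f_xx) dt + f_x dB_t. Compute partials of f(t, x) = -8*x^3*sin(t/3)/5:
  f_t(t,x)  = -8*x^3*cos(t/3)/15
  f_x(t,x)  = -24*x^2*sin(t/3)/5
  f_xx(t,x) = -48*x*sin(t/3)/5
Assemble drift = f_t + (1/2) f_xx = -8*x*(x^2*cos(t/3) + 9*sin(t/3))/15 and diffusion = f_x = -24*x^2*sin(t/3)/5. Substituting x = B_t:
  d(-8*B_t^3*sin(t/3)/5) = (-8*B_t*(B_t^2*cos(t/3) + 9*sin(t/3))/15) dt + (-24*B_t^2*sin(t/3)/5) dB_t.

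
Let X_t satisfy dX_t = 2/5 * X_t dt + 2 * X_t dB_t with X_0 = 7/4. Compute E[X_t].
E[X_t] = 7*exp(2*t/5)/4

For GBM dX = mu X dt + sigma X dB with X_0 = x_0, apply Itô to Y = log X: dY = (mu - sigma^2/2) dt + sigma dB, so Y_t = log(x_0) + (mu - sigma^2/2) t + sigma B_t and hence X_t = x_0 * exp((mu - sigma^2/2) t + sigma B_t).
With mu = 2/5, sigma = 2, x_0 = 7/4, this gives:
  X_t = 7/4 * exp((-8/5) * t + (2) * B_t).
Since sigma*B_t ~ Normal(0, sigma^2 t), E[exp(sigma*B_t)] = exp(sigma^2 t / 2); so E[X_t] = x_0 * exp((mu - sigma^2/2) t) * exp(sigma^2 t / 2) = x_0 * exp(mu t) = 7*exp(2*t/5)/4.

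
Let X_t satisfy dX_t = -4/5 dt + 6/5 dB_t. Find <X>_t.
<X>_t = 36*t/25

For an Itô process dX_t = a(t) dt + b(t) dB_t, the quadratic variation is <X>_t = int_0^t b(s)^2 ds (the drift term does not contribute). Here b(s) = 6/5, so
  b(s)^2 = 36/25.
Integrating from 0 to t:
  <X>_t = int_0^t (36/25) ds = 36*t/25.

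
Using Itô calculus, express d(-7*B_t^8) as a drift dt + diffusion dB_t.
d(-7*B_t^8) = (-196*B_t^6) dt + (-56*B_t^7) dB_t

Itô's formula for f(B_t) gives d f(B_t) = f'(B_t) dB_t + (1/2) f''(B_t) dt. Compute derivatives of f(x) = -7*x^8:
  f'(x)  = -56*x^7
  f''(x) = -392*x^6
Substitute x = B_t and multiply the f'' term by 1/2:
  drift     = (1/2) * (-392*x^6) evaluated at B_t = -196*B_t^6
  diffusion = (-56*x^7) evaluated at B_t = -56*B_t^7
Therefore d(-7*B_t^8) = (-196*B_t^6) dt + (-56*B_t^7) dB_t.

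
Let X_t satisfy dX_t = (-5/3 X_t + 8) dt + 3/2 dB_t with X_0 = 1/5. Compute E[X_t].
E[X_t] = 24/5 - 23*exp(-5*t/3)/5

Taking expectations and using E[dB_t] = 0, the mean m(t) = E[X_t] satisfies the ODE m'(t) = a m(t) + b with m(0) = x_0. With a = -5/3, b = 8, x_0 = 1/5, the solution is
  m(t) = x_0 * exp(a t) + (b/a) * (exp(a t) - 1)
       = (1/5) * exp((-5/3) t) + (8/(-5/3)) * (exp((-5/3) t) - 1)
       = 24/5 - 23*exp(-5*t/3)/5.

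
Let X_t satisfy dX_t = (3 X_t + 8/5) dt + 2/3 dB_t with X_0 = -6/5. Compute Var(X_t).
Var(X_t) = 2*exp(6*t)/27 - 2/27

The variance V(t) = Var(X_t) satisfies V'(t) = 2 a V(t) + c^2 with V(0) = 0 (drift coefficient is linear in X, diffusion is constant). With a = 3, c = 2/3, the solution is
  V(t) = (c^2 / (2 a)) * (exp(2 a t) - 1)
       = ((2/3)^2 / (2*3)) * (exp(6 t) - 1)
       = 2*exp(6*t)/27 - 2/27.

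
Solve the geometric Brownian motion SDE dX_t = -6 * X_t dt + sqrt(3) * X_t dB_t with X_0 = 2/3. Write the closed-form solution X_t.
X_t = 2/3 * exp((-15/2) * t + (sqrt(3)) * B_t)

For GBM dX = mu X dt + sigma X dB with X_0 = x_0, apply Itô to Y = log X: dY = (mu - sigma^2/2) dt + sigma dB, so Y_t = log(x_0) + (mu - sigma^2/2) t + sigma B_t and hence X_t = x_0 * exp((mu - sigma^2/2) t + sigma B_t).
With mu = -6, sigma = sqrt(3), x_0 = 2/3, this gives:
  X_t = 2/3 * exp((-15/2) * t + (sqrt(3)) * B_t).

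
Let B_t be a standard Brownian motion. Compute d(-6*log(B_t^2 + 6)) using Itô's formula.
d(-6*log(B_t^2 + 6)) = (6*(B_t^2 - 6)/(B_t^2 + 6)^2) dt + (-12*B_t/(B_t^2 + 6)) dB_t

Itô's formula for f(B_t) gives d f(B_t) = f'(B_t) dB_t + (1/2) f''(B_t) dt. Compute derivatives of f(x) = -6*log(x^2 + 6):
  f'(x)  = -12*x/(x^2 + 6)
  f''(x) = 12*(x^2 - 6)/(x^2 + 6)^2
Substitute x = B_t and multiply the f'' term by 1/2:
  drift     = (1/2) * (12*(x^2 - 6)/(x^2 + 6)^2) evaluated at B_t = 6*(B_t^2 - 6)/(B_t^2 + 6)^2
  diffusion = (-12*x/(x^2 + 6)) evaluated at B_t = -12*B_t/(B_t^2 + 6)
Therefore d(-6*log(B_t^2 + 6)) = (6*(B_t^2 - 6)/(B_t^2 + 6)^2) dt + (-12*B_t/(B_t^2 + 6)) dB_t.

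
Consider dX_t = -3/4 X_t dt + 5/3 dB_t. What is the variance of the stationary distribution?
lim Var(X_t) = 50/27

The OU SDE dX = -theta X dt + sigma dB admits the integrating factor exp(theta t): d(exp(theta t) X_t) = sigma exp(theta t) dB_t. Integrating from 0 to t gives X_t = x_0 * exp(-theta t) + sigma * int_0^t exp(-theta (t-s)) dB_s for any initial x_0. The Itô integral has variance (by the Itô isometry) sigma^2 * int_0^t exp(-2 theta (t - s)) ds = sigma^2 * (1 - exp(-2 theta t)) / (2 theta), independent of x_0.
With theta = 3/4, sigma = 5/3:
  Var(X_t) = (5/3)^2 * (1 - exp(-2*3/4 t)) / (2 * 3/4) = 50/27 - 50*exp(-3*t/2)/27.
As t -> infinity, exp(-2*3/4 t) -> 0, so the stationary variance is sigma^2 / (2 theta) = 50/27.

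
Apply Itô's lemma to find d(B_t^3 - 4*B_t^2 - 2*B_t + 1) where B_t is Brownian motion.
d(B_t^3 - 4*B_t^2 - 2*B_t + 1) = (3*B_t - 4) dt + (3*B_t^2 - 8*B_t - 2) dB_t

Itô's formula for f(B_t) gives d f(B_t) = f'(B_t) dB_t + (1/2) f''(B_t) dt. Compute derivatives of f(x) = x^3 - 4*x^2 - 2*x + 1:
  f'(x)  = 3*x^2 - 8*x - 2
  f''(x) = 6*x - 8
Substitute x = B_t and multiply the f'' term by 1/2:
  drift     = (1/2) * (6*x - 8) evaluated at B_t = 3*B_t - 4
  diffusion = (3*x^2 - 8*x - 2) evaluated at B_t = 3*B_t^2 - 8*B_t - 2
Therefore d(B_t^3 - 4*B_t^2 - 2*B_t + 1) = (3*B_t - 4) dt + (3*B_t^2 - 8*B_t - 2) dB_t.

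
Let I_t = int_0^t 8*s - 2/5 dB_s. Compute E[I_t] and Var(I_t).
E[I_t] = 0; Var(I_t) = 4*t*(400*t^2 - 60*t + 3)/75

The Itô integral of a deterministic integrand f(s) has mean 0 because each increment f(s) * (B_{s+ds} - B_s) has mean 0. By the Itô isometry:
  Var( int_0^t f(s) dB_s ) = E[ (int_0^t f(s) dB_s)^2 ] = int_0^t f(s)^2 ds.
Here f(s) = 8*s - 2/5, so f(s)^2 = 4*(20*s - 1)^2/25. Integrate:
  int_0^t (4*(20*s - 1)^2/25) ds = 4*t*(400*t^2 - 60*t + 3)/75.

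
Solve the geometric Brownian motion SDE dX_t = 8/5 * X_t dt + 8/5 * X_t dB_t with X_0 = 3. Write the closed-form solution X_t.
X_t = 3 * exp((8/25) * t + (8/5) * B_t)

For GBM dX = mu X dt + sigma X dB with X_0 = x_0, apply Itô to Y = log X: dY = (mu - sigma^2/2) dt + sigma dB, so Y_t = log(x_0) + (mu - sigma^2/2) t + sigma B_t and hence X_t = x_0 * exp((mu - sigma^2/2) t + sigma B_t).
With mu = 8/5, sigma = 8/5, x_0 = 3, this gives:
  X_t = 3 * exp((8/25) * t + (8/5) * B_t).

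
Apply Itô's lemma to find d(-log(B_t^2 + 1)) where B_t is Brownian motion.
d(-log(B_t^2 + 1)) = ((B_t^2 - 1)/(B_t^2 + 1)^2) dt + (-2*B_t/(B_t^2 + 1)) dB_t

Itô's formula for f(B_t) gives d f(B_t) = f'(B_t) dB_t + (1/2) f''(B_t) dt. Compute derivatives of f(x) = -log(x^2 + 1):
  f'(x)  = -2*x/(x^2 + 1)
  f''(x) = 2*(x^2 - 1)/(x^2 + 1)^2
Substitute x = B_t and multiply the f'' term by 1/2:
  drift     = (1/2) * (2*(x^2 - 1)/(x^2 + 1)^2) evaluated at B_t = (B_t^2 - 1)/(B_t^2 + 1)^2
  diffusion = (-2*x/(x^2 + 1)) evaluated at B_t = -2*B_t/(B_t^2 + 1)
Therefore d(-log(B_t^2 + 1)) = ((B_t^2 - 1)/(B_t^2 + 1)^2) dt + (-2*B_t/(B_t^2 + 1)) dB_t.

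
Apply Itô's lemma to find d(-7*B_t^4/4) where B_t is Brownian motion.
d(-7*B_t^4/4) = (-21*B_t^2/2) dt + (-7*B_t^3) dB_t

Itô's formula for f(B_t) gives d f(B_t) = f'(B_t) dB_t + (1/2) f''(B_t) dt. Compute derivatives of f(x) = -7*x^4/4:
  f'(x)  = -7*x^3
  f''(x) = -21*x^2
Substitute x = B_t and multiply the f'' term by 1/2:
  drift     = (1/2) * (-21*x^2) evaluated at B_t = -21*B_t^2/2
  diffusion = (-7*x^3) evaluated at B_t = -7*B_t^3
Therefore d(-7*B_t^4/4) = (-21*B_t^2/2) dt + (-7*B_t^3) dB_t.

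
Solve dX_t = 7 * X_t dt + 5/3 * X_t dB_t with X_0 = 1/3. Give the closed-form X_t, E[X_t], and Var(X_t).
X_t = 1/3 * exp((101/18) t + (5/3) B_t); E[X_t] = exp(7*t)/3; Var(X_t) = (exp(25*t/9) - 1)*exp(14*t)/9

For GBM dX = mu X dt + sigma X dB with X_0 = x_0, apply Itô to Y = log X: dY = (mu - sigma^2/2) dt + sigma dB, so Y_t = log(x_0) + (mu - sigma^2/2) t + sigma B_t and hence X_t = x_0 * exp((mu - sigma^2/2) t + sigma B_t).
With mu = 7, sigma = 5/3, x_0 = 1/3, this gives:
  X_t = 1/3 * exp((101/18) * t + (5/3) * B_t).
Since sigma*B_t ~ Normal(0, sigma^2 t), E[exp(sigma*B_t)] = exp(sigma^2 t / 2); so E[X_t] = x_0 * exp((mu - sigma^2/2) t) * exp(sigma^2 t / 2) = x_0 * exp(mu t) = exp(7*t)/3.
Var(X_t) = E[X_t^2] - (E[X_t])^2 = x_0^2 * exp(2 mu t) * (exp(sigma^2 t) - 1) = (exp(25*t/9) - 1)*exp(14*t)/9.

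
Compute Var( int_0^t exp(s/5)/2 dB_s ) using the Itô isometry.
Var = 5*exp(2*t/5)/8 - 5/8

The Itô integral of a deterministic integrand f(s) has mean 0 because each increment f(s) * (B_{s+ds} - B_s) has mean 0. By the Itô isometry:
  Var( int_0^t f(s) dB_s ) = E[ (int_0^t f(s) dB_s)^2 ] = int_0^t f(s)^2 ds.
Here f(s) = exp(s/5)/2, so f(s)^2 = exp(2*s/5)/4. Integrate:
  int_0^t (exp(2*s/5)/4) ds = 5*exp(2*t/5)/8 - 5/8.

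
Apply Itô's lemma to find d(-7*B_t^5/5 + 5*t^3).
d(-7*B_t^5/5 + 5*t^3) = (-14*B_t^3 + 15*t^2) dt + (-7*B_t^4) dB_t

Itô's formula for f(t, x): d f(t, B_t) = (f_t + (1/2) f_xx) dt + f_x dB_t. Compute partials of f(t, x) = 5*t^3 - 7*x^5/5:
  f_t(t,x)  = 15*t^2
  f_x(t,x)  = -7*x^4
  f_xx(t,x) = -28*x^3
Assemble drift = f_t + (1/2) f_xx = 15*t^2 - 14*x^3 and diffusion = f_x = -7*x^4. Substituting x = B_t:
  d(-7*B_t^5/5 + 5*t^3) = (-14*B_t^3 + 15*t^2) dt + (-7*B_t^4) dB_t.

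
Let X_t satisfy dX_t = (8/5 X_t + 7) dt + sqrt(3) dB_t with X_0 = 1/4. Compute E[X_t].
E[X_t] = 37*exp(8*t/5)/8 - 35/8

Taking expectations and using E[dB_t] = 0, the mean m(t) = E[X_t] satisfies the ODE m'(t) = a m(t) + b with m(0) = x_0. With a = 8/5, b = 7, x_0 = 1/4, the solution is
  m(t) = x_0 * exp(a t) + (b/a) * (exp(a t) - 1)
       = (1/4) * exp((8/5) t) + (7/(8/5)) * (exp((8/5) t) - 1)
       = 37*exp(8*t/5)/8 - 35/8.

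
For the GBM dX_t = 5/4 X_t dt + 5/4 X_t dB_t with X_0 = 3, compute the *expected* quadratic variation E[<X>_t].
E[<X>_t] = 45*exp(65*t/16)/13 - 45/13

<X>_t = int_0^t ((5/4) * X_s)^2 ds. Taking expectation inside the integral: E[<X>_t] = (5/4)^2 * int_0^t E[X_s^2] ds. For GBM, E[X_s^2] = x_0^2 * exp((2 mu + sigma^2) s). Integrating:
  E[<X>_t] = (5/4)^2 * 3^2 * (exp((2*(5/4) + (5/4)^2) t) - 1) / (2*(5/4) + (5/4)^2)
           = (5/4)^2 * 3^2 * (exp((65/16) t) - 1) / (65/16) = 45*exp(65*t/16)/13 - 45/13.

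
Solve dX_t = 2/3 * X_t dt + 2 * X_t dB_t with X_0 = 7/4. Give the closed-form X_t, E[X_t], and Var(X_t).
X_t = 7/4 * exp((-4/3) t + (2) B_t); E[X_t] = 7*exp(2*t/3)/4; Var(X_t) = 49*(exp(4*t) - 1)*exp(4*t/3)/16

For GBM dX = mu X dt + sigma X dB with X_0 = x_0, apply Itô to Y = log X: dY = (mu - sigma^2/2) dt + sigma dB, so Y_t = log(x_0) + (mu - sigma^2/2) t + sigma B_t and hence X_t = x_0 * exp((mu - sigma^2/2) t + sigma B_t).
With mu = 2/3, sigma = 2, x_0 = 7/4, this gives:
  X_t = 7/4 * exp((-4/3) * t + (2) * B_t).
Since sigma*B_t ~ Normal(0, sigma^2 t), E[exp(sigma*B_t)] = exp(sigma^2 t / 2); so E[X_t] = x_0 * exp((mu - sigma^2/2) t) * exp(sigma^2 t / 2) = x_0 * exp(mu t) = 7*exp(2*t/3)/4.
Var(X_t) = E[X_t^2] - (E[X_t])^2 = x_0^2 * exp(2 mu t) * (exp(sigma^2 t) - 1) = 49*(exp(4*t) - 1)*exp(4*t/3)/16.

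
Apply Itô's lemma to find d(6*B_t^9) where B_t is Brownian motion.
d(6*B_t^9) = (216*B_t^7) dt + (54*B_t^8) dB_t

Itô's formula for f(B_t) gives d f(B_t) = f'(B_t) dB_t + (1/2) f''(B_t) dt. Compute derivatives of f(x) = 6*x^9:
  f'(x)  = 54*x^8
  f''(x) = 432*x^7
Substitute x = B_t and multiply the f'' term by 1/2:
  drift     = (1/2) * (432*x^7) evaluated at B_t = 216*B_t^7
  diffusion = (54*x^8) evaluated at B_t = 54*B_t^8
Therefore d(6*B_t^9) = (216*B_t^7) dt + (54*B_t^8) dB_t.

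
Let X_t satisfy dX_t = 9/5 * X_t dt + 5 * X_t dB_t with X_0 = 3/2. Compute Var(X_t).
Var(X_t) = 9*(exp(25*t) - 1)*exp(18*t/5)/4

For GBM dX = mu X dt + sigma X dB with X_0 = x_0, apply Itô to Y = log X: dY = (mu - sigma^2/2) dt + sigma dB, so Y_t = log(x_0) + (mu - sigma^2/2) t + sigma B_t and hence X_t = x_0 * exp((mu - sigma^2/2) t + sigma B_t).
With mu = 9/5, sigma = 5, x_0 = 3/2, this gives:
  X_t = 3/2 * exp((-107/10) * t + (5) * B_t).
Since sigma*B_t ~ Normal(0, sigma^2 t), E[exp(sigma*B_t)] = exp(sigma^2 t / 2); so E[X_t] = x_0 * exp((mu - sigma^2/2) t) * exp(sigma^2 t / 2) = x_0 * exp(mu t) = 3*exp(9*t/5)/2.
Var(X_t) = E[X_t^2] - (E[X_t])^2 = x_0^2 * exp(2 mu t) * (exp(sigma^2 t) - 1) = 9*(exp(25*t) - 1)*exp(18*t/5)/4.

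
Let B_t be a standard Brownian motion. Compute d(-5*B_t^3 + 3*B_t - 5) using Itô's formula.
d(-5*B_t^3 + 3*B_t - 5) = (-15*B_t) dt + (3 - 15*B_t^2) dB_t

Itô's formula for f(B_t) gives d f(B_t) = f'(B_t) dB_t + (1/2) f''(B_t) dt. Compute derivatives of f(x) = -5*x^3 + 3*x - 5:
  f'(x)  = 3 - 15*x^2
  f''(x) = -30*x
Substitute x = B_t and multiply the f'' term by 1/2:
  drift     = (1/2) * (-30*x) evaluated at B_t = -15*B_t
  diffusion = (3 - 15*x^2) evaluated at B_t = 3 - 15*B_t^2
Therefore d(-5*B_t^3 + 3*B_t - 5) = (-15*B_t) dt + (3 - 15*B_t^2) dB_t.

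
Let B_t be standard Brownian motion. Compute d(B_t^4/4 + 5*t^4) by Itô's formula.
d(B_t^4/4 + 5*t^4) = (3*B_t^2/2 + 20*t^3) dt + (B_t^3) dB_t

Itô's formula for f(t, x): d f(t, B_t) = (f_t + (1/2) f_xx) dt + f_x dB_t. Compute partials of f(t, x) = 5*t^4 + x^4/4:
  f_t(t,x)  = 20*t^3
  f_x(t,x)  = x^3
  f_xx(t,x) = 3*x^2
Assemble drift = f_t + (1/2) f_xx = 20*t^3 + 3*x^2/2 and diffusion = f_x = x^3. Substituting x = B_t:
  d(B_t^4/4 + 5*t^4) = (3*B_t^2/2 + 20*t^3) dt + (B_t^3) dB_t.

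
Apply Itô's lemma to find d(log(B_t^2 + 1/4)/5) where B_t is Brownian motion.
d(log(B_t^2 + 1/4)/5) = (4*(1 - 4*B_t^2)/(5*(4*B_t^2 + 1)^2)) dt + (8*B_t/(5*(4*B_t^2 + 1))) dB_t

Itô's formula for f(B_t) gives d f(B_t) = f'(B_t) dB_t + (1/2) f''(B_t) dt. Compute derivatives of f(x) = log(x^2 + 1/4)/5:
  f'(x)  = 8*x/(5*(4*x^2 + 1))
  f''(x) = 8*(1 - 4*x^2)/(5*(4*x^2 + 1)^2)
Substitute x = B_t and multiply the f'' term by 1/2:
  drift     = (1/2) * (8*(1 - 4*x^2)/(5*(4*x^2 + 1)^2)) evaluated at B_t = 4*(1 - 4*B_t^2)/(5*(4*B_t^2 + 1)^2)
  diffusion = (8*x/(5*(4*x^2 + 1))) evaluated at B_t = 8*B_t/(5*(4*B_t^2 + 1))
Therefore d(log(B_t^2 + 1/4)/5) = (4*(1 - 4*B_t^2)/(5*(4*B_t^2 + 1)^2)) dt + (8*B_t/(5*(4*B_t^2 + 1))) dB_t.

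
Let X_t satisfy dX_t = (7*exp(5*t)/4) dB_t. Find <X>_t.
<X>_t = 49*exp(10*t)/160 - 49/160

For an Itô process dX_t = a(t) dt + b(t) dB_t, the quadratic variation is <X>_t = int_0^t b(s)^2 ds (the drift term does not contribute). Here b(s) = 7*exp(5*s)/4, so
  b(s)^2 = 49*exp(10*s)/16.
Integrating from 0 to t:
  <X>_t = int_0^t (49*exp(10*s)/16) ds = 49*exp(10*t)/160 - 49/160.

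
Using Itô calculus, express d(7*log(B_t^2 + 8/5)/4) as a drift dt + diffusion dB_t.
d(7*log(B_t^2 + 8/5)/4) = (35*(8 - 5*B_t^2)/(4*(5*B_t^2 + 8)^2)) dt + (35*B_t/(2*(5*B_t^2 + 8))) dB_t

Itô's formula for f(B_t) gives d f(B_t) = f'(B_t) dB_t + (1/2) f''(B_t) dt. Compute derivatives of f(x) = 7*log(x^2 + 8/5)/4:
  f'(x)  = 35*x/(2*(5*x^2 + 8))
  f''(x) = 35*(8 - 5*x^2)/(2*(5*x^2 + 8)^2)
Substitute x = B_t and multiply the f'' term by 1/2:
  drift     = (1/2) * (35*(8 - 5*x^2)/(2*(5*x^2 + 8)^2)) evaluated at B_t = 35*(8 - 5*B_t^2)/(4*(5*B_t^2 + 8)^2)
  diffusion = (35*x/(2*(5*x^2 + 8))) evaluated at B_t = 35*B_t/(2*(5*B_t^2 + 8))
Therefore d(7*log(B_t^2 + 8/5)/4) = (35*(8 - 5*B_t^2)/(4*(5*B_t^2 + 8)^2)) dt + (35*B_t/(2*(5*B_t^2 + 8))) dB_t.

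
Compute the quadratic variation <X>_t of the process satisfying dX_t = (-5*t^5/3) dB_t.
<X>_t = 25*t^11/99

For an Itô process dX_t = a(t) dt + b(t) dB_t, the quadratic variation is <X>_t = int_0^t b(s)^2 ds (the drift term does not contribute). Here b(s) = -5*s^5/3, so
  b(s)^2 = 25*s^10/9.
Integrating from 0 to t:
  <X>_t = int_0^t (25*s^10/9) ds = 25*t^11/99.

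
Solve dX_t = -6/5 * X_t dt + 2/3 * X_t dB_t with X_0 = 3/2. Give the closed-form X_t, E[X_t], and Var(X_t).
X_t = 3/2 * exp((-64/45) t + (2/3) B_t); E[X_t] = 3*exp(-6*t/5)/2; Var(X_t) = (9*exp(4*t/9) - 9)*exp(-12*t/5)/4

For GBM dX = mu X dt + sigma X dB with X_0 = x_0, apply Itô to Y = log X: dY = (mu - sigma^2/2) dt + sigma dB, so Y_t = log(x_0) + (mu - sigma^2/2) t + sigma B_t and hence X_t = x_0 * exp((mu - sigma^2/2) t + sigma B_t).
With mu = -6/5, sigma = 2/3, x_0 = 3/2, this gives:
  X_t = 3/2 * exp((-64/45) * t + (2/3) * B_t).
Since sigma*B_t ~ Normal(0, sigma^2 t), E[exp(sigma*B_t)] = exp(sigma^2 t / 2); so E[X_t] = x_0 * exp((mu - sigma^2/2) t) * exp(sigma^2 t / 2) = x_0 * exp(mu t) = 3*exp(-6*t/5)/2.
Var(X_t) = E[X_t^2] - (E[X_t])^2 = x_0^2 * exp(2 mu t) * (exp(sigma^2 t) - 1) = (9*exp(4*t/9) - 9)*exp(-12*t/5)/4.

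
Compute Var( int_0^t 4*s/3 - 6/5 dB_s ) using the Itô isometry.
Var = 4*t*(100*t^2 - 270*t + 243)/675

The Itô integral of a deterministic integrand f(s) has mean 0 because each increment f(s) * (B_{s+ds} - B_s) has mean 0. By the Itô isometry:
  Var( int_0^t f(s) dB_s ) = E[ (int_0^t f(s) dB_s)^2 ] = int_0^t f(s)^2 ds.
Here f(s) = 4*s/3 - 6/5, so f(s)^2 = 4*(10*s - 9)^2/225. Integrate:
  int_0^t (4*(10*s - 9)^2/225) ds = 4*t*(100*t^2 - 270*t + 243)/675.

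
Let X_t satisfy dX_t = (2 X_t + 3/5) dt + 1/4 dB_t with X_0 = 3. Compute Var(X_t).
Var(X_t) = exp(4*t)/64 - 1/64

The variance V(t) = Var(X_t) satisfies V'(t) = 2 a V(t) + c^2 with V(0) = 0 (drift coefficient is linear in X, diffusion is constant). With a = 2, c = 1/4, the solution is
  V(t) = (c^2 / (2 a)) * (exp(2 a t) - 1)
       = ((1/4)^2 / (2*2)) * (exp(4 t) - 1)
       = exp(4*t)/64 - 1/64.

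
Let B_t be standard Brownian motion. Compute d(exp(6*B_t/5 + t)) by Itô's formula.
d(exp(6*B_t/5 + t)) = (43*exp(6*B_t/5 + t)/25) dt + (6*exp(6*B_t/5 + t)/5) dB_t

Itô's formula for f(t, x): d f(t, B_t) = (f_t + (1/2) f_xx) dt + f_x dB_t. Compute partials of f(t, x) = exp(t + 6*x/5):
  f_t(t,x)  = exp(t + 6*x/5)
  f_x(t,x)  = 6*exp(t + 6*x/5)/5
  f_xx(t,x) = 36*exp(t + 6*x/5)/25
Assemble drift = f_t + (1/2) f_xx = 43*exp(t + 6*x/5)/25 and diffusion = f_x = 6*exp(t + 6*x/5)/5. Substituting x = B_t:
  d(exp(6*B_t/5 + t)) = (43*exp(6*B_t/5 + t)/25) dt + (6*exp(6*B_t/5 + t)/5) dB_t.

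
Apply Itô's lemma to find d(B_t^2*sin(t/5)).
d(B_t^2*sin(t/5)) = (B_t^2*cos(t/5)/5 + sin(t/5)) dt + (2*B_t*sin(t/5)) dB_t

Itô's formula for f(t, x): d f(t, B_t) = (f_t + (1/2) f_xx) dt + f_x dB_t. Compute partials of f(t, x) = x^2*sin(t/5):
  f_t(t,x)  = x^2*cos(t/5)/5
  f_x(t,x)  = 2*x*sin(t/5)
  f_xx(t,x) = 2*sin(t/5)
Assemble drift = f_t + (1/2) f_xx = x^2*cos(t/5)/5 + sin(t/5) and diffusion = f_x = 2*x*sin(t/5). Substituting x = B_t:
  d(B_t^2*sin(t/5)) = (B_t^2*cos(t/5)/5 + sin(t/5)) dt + (2*B_t*sin(t/5)) dB_t.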